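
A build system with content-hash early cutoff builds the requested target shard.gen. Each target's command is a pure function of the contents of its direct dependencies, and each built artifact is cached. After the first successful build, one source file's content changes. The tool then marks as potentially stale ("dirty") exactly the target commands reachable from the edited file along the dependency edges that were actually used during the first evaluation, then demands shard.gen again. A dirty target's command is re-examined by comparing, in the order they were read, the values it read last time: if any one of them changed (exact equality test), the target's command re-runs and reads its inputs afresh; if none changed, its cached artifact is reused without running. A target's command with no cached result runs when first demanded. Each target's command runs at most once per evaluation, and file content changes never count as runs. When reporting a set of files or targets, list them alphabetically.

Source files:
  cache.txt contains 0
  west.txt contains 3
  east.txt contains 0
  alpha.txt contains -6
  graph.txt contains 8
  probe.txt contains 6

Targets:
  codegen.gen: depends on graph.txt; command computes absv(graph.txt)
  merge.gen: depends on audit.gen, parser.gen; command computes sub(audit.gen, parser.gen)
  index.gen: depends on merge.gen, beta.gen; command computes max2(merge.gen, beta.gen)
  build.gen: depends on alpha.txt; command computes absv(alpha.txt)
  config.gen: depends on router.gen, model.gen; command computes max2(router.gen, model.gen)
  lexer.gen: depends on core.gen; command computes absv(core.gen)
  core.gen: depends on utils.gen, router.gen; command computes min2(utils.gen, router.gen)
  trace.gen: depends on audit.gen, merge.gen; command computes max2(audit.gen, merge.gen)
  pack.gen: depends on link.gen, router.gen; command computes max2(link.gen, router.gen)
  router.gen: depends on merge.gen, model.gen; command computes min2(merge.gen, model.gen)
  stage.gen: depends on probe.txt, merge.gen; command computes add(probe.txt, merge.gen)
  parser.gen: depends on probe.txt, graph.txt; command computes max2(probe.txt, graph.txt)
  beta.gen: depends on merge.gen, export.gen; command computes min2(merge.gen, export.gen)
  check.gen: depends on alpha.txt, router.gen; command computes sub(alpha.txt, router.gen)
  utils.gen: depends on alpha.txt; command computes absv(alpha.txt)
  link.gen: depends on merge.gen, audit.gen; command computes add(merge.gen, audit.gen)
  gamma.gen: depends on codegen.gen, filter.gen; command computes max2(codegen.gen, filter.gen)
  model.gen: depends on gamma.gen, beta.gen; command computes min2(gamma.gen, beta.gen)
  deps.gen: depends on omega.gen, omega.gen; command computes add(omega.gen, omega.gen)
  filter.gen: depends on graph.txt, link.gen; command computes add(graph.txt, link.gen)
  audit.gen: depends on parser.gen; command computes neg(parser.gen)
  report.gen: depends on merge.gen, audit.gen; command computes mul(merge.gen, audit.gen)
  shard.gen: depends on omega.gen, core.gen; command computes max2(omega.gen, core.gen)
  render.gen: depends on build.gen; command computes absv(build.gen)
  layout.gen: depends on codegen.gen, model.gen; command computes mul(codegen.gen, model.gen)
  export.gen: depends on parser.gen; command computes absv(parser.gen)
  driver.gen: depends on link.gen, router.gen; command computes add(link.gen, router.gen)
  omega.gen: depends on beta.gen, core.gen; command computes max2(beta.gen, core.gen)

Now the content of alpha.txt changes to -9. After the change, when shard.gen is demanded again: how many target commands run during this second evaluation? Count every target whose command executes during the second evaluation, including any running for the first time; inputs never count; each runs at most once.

Target commands that run: core.gen, utils.gen — 2 in total.
Key observation: the change is absorbed at core.gen — it re-runs but produces the same value, and the output's value is unchanged.

First evaluation (everything demanded from the output):
  codegen.gen = absv(8) = 8
  parser.gen = max2(6, 8) = 8
  audit.gen = neg(8) = -8
  export.gen = absv(8) = 8
  merge.gen = sub(-8, 8) = -16
  beta.gen = min2(-16, 8) = -16
  link.gen = add(-16, -8) = -24
  filter.gen = add(8, -24) = -16
  gamma.gen = max2(8, -16) = 8
  model.gen = min2(8, -16) = -16
  router.gen = min2(-16, -16) = -16
  utils.gen = absv(-6) = 6
  core.gen = min2(6, -16) = -16
  omega.gen = max2(-16, -16) = -16
  shard.gen = max2(-16, -16) = -16

Propagation after the edit:
  utils.gen: runs — alpha.txt -6->-9; result 9.
  core.gen: runs — utils.gen 6->9; result -16 (same value as before).
  omega.gen: checked — values it read are unchanged (beta.gen unchanged, core.gen unchanged); reused cached -16 without running.
  shard.gen: checked — values it read are unchanged (omega.gen unchanged, core.gen unchanged); reused cached -16 without running.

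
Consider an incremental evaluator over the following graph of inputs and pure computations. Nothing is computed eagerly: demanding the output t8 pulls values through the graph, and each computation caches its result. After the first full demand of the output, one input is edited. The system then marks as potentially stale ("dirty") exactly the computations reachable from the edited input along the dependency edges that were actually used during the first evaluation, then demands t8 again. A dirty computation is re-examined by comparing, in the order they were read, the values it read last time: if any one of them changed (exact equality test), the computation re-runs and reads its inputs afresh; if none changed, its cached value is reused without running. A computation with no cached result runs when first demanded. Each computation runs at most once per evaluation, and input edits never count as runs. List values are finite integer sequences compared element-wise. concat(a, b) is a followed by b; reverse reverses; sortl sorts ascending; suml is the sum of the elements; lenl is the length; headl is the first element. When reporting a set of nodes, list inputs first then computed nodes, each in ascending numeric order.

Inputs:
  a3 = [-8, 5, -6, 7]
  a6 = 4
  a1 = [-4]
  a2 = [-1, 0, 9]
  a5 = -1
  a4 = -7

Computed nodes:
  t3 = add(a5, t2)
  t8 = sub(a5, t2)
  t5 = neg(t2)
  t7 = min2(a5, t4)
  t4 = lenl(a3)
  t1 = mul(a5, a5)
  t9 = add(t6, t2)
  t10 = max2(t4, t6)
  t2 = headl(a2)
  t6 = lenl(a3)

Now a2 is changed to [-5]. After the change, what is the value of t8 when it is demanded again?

t8 now evaluates to 4.

Initial pass — values computed on the first demand:
  t2 = headl([-1, 0, 9]) = -1
  t8 = sub(-1, -1) = 0

Second demand — change propagation:
  t2: re-runs because a2 [-1, 0, 9]->[-5]; new result -5.
  t8: re-runs because t2 -1->-5; new result 4.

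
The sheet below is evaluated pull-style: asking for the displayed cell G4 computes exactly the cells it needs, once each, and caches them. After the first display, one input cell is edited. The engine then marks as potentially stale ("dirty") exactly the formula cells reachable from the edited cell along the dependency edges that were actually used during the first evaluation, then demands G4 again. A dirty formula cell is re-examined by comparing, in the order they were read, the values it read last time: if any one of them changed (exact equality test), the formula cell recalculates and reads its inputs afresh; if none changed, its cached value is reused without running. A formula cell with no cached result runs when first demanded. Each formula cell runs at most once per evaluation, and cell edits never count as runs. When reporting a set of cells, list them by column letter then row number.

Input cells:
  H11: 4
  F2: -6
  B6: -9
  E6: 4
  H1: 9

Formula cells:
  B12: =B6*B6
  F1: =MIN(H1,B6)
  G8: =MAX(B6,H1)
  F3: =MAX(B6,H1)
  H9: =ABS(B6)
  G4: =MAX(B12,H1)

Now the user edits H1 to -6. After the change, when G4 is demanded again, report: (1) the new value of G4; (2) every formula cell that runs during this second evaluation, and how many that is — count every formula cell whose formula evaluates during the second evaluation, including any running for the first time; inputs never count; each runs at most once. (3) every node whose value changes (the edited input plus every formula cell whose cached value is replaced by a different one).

Demanding G4 again yields 81.
1 formula cells run: G4.
The nodes whose values change: H1.

First demand of the output computes:
  B12 = -9 * -9 = 81
  G4 = MAX(81, 9) = 81

After the edit, cleaning proceeds:
  G4: a read changed (H1 9->-6) — executes, giving 81 — identical to its old value.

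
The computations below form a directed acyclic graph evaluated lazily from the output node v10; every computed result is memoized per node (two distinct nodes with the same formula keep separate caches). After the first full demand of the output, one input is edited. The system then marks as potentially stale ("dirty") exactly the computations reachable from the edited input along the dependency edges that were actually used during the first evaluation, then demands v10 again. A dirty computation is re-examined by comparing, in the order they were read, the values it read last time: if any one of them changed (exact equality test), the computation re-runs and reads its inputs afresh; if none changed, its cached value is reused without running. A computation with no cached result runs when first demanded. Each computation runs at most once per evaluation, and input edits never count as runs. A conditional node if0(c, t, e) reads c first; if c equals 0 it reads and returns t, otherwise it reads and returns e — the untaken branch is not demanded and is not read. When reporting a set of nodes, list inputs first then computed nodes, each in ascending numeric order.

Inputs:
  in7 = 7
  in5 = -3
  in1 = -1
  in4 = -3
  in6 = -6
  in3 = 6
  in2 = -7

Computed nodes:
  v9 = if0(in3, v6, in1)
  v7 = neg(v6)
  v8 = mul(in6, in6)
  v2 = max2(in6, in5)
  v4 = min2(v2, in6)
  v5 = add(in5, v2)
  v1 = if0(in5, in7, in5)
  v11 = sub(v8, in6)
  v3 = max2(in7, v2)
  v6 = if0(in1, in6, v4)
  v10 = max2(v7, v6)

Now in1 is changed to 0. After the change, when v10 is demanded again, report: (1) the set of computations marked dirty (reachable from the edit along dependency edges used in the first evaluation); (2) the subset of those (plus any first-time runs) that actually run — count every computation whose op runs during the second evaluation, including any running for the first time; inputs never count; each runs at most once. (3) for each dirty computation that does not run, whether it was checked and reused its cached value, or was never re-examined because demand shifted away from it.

The edit dirties: v6, v7, v10.
1 computations run: v6.
Cache hits after checking: v7, v10.
Note the absorption at v6: it re-runs yet its value is the same, leaving the output's value untouched.

First demand of the output computes:
  v2 = max2(-6, -3) = -3
  v4 = min2(-3, -6) = -6
  v6 = if0(in1=-1 -> else branch v4) = -6
  v7 = neg(-6) = 6
  v10 = max2(6, -6) = 6

After the edit, cleaning proceeds:
  v6: a read changed (in1 -1->0) — executes, giving -6 — identical to its old value.
  v7: dirty, but its reads are unchanged (v6 unchanged); cached 6 stands.
  v10: dirty, but its reads are unchanged (v7 unchanged, v6 unchanged); cached 6 stands.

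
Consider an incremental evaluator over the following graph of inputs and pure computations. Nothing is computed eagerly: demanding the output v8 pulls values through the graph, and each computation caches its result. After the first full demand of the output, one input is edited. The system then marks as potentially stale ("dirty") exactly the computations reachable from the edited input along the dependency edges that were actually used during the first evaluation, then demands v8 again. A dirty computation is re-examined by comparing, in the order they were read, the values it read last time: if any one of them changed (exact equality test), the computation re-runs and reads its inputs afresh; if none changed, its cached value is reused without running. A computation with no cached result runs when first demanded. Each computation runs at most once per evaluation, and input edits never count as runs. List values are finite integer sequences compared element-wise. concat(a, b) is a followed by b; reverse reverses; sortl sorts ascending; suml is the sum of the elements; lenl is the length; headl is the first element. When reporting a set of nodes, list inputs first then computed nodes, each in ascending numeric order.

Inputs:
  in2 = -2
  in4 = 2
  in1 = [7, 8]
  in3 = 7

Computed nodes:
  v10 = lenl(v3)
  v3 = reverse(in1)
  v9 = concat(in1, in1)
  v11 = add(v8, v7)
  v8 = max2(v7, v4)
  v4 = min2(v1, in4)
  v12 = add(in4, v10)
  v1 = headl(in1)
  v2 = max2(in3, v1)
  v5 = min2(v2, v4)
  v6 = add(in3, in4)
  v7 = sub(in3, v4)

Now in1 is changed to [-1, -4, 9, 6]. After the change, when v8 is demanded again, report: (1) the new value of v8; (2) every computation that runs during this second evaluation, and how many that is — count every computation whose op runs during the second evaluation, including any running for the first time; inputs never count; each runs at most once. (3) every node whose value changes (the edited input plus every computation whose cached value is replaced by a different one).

Initial pass — values computed on the first demand:
  v1 = headl([7, 8]) = 7
  v4 = min2(7, 2) = 2
  v7 = sub(7, 2) = 5
  v8 = max2(5, 2) = 5

Second demand — change propagation:
  v1: re-runs because in1 [7, 8]->[-1, -4, 9, 6]; new result -1.
  v4: re-runs because v1 7->-1; new result -1.
  v7: re-runs because v4 2->-1; new result 8.
  v8: re-runs because v7 5->8; v4 2->-1; new result 8.

v8 now evaluates to 8.
Run set: v1, v4, v7, v8 (4 run).
Changed values: in1, v1, v4, v7, v8.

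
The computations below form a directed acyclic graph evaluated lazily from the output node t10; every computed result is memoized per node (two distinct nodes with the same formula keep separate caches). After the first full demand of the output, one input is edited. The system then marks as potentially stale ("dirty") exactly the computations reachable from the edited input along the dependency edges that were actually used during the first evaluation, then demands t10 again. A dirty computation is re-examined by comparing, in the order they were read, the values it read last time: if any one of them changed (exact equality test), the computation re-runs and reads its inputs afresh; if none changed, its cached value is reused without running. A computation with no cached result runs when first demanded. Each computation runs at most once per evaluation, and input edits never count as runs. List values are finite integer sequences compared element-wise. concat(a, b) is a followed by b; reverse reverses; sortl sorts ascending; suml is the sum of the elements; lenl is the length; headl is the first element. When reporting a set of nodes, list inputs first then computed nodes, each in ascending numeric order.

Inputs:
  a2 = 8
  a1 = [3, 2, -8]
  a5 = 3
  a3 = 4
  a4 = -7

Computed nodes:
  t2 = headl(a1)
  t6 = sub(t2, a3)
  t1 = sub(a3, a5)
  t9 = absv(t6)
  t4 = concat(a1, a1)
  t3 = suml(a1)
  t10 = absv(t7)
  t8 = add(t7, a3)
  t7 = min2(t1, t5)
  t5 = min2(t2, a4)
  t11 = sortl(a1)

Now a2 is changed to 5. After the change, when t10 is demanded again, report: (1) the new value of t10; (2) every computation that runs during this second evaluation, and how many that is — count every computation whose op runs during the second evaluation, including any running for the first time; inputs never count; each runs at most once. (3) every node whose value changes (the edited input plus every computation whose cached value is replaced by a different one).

Demanding t10 again yields 7.
0 computations run: none.
The nodes whose values change: a2.
Note the shortcut — nothing in the graph depends on a2 at all, so no recomputation happens.

First demand of the output computes:
  t1 = sub(4, 3) = 1
  t2 = headl([3, 2, -8]) = 3
  t5 = min2(3, -7) = -7
  t7 = min2(1, -7) = -7
  t10 = absv(-7) = 7

After the edit, cleaning proceeds:
  no node depends on a2 at all; the second demand re-runs nothing.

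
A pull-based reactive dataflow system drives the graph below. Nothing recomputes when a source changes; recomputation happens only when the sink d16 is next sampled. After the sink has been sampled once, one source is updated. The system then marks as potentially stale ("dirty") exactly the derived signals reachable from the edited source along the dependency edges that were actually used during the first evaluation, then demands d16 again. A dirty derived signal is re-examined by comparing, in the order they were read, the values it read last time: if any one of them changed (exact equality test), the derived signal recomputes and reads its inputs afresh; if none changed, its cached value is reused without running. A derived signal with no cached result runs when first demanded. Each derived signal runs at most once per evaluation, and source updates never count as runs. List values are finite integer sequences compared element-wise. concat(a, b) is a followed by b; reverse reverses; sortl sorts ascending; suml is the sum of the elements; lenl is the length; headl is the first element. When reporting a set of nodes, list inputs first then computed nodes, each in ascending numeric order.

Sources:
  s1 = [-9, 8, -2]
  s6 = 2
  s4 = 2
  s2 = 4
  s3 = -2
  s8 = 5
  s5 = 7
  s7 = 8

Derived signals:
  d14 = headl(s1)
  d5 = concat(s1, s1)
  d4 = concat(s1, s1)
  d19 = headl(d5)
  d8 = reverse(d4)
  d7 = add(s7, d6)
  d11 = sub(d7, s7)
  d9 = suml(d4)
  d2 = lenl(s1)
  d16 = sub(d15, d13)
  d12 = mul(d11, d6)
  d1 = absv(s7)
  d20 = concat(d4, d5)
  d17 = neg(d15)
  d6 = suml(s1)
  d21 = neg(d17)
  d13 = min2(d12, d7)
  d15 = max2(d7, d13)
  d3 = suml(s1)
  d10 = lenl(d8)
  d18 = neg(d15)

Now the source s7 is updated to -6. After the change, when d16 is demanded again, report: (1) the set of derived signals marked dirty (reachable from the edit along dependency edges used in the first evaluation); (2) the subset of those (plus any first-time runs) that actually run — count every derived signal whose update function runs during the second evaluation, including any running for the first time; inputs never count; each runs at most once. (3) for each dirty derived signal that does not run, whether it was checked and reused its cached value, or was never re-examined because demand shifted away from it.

First evaluation (everything demanded from the output):
  d6 = suml([-9, 8, -2]) = -3
  d7 = add(8, -3) = 5
  d11 = sub(5, 8) = -3
  d12 = mul(-3, -3) = 9
  d13 = min2(9, 5) = 5
  d15 = max2(5, 5) = 5
  d16 = sub(5, 5) = 0

Propagation after the edit:
  d7: runs — s7 8->-6; result -9.
  d11: runs — d7 5->-9; s7 8->-6; result -3 (same value as before).
  d12: checked — values it read are unchanged (d11 unchanged, d6 unchanged); reused cached 9 without running.
  d13: runs — d7 5->-9; result -9.
  d15: runs — d7 5->-9; d13 5->-9; result -9.
  d16: runs — d15 5->-9; d13 5->-9; result 0 (same value as before).

Key observation: the cutoff stops propagation at d12 — its inputs' values are unchanged, so it reuses its cache.

Marked dirty: d7, d11, d12, d13, d15, d16.
Derived signals that run: d7, d11, d13, d15, d16 — 5 in total.
Checked but reused from cache: d12.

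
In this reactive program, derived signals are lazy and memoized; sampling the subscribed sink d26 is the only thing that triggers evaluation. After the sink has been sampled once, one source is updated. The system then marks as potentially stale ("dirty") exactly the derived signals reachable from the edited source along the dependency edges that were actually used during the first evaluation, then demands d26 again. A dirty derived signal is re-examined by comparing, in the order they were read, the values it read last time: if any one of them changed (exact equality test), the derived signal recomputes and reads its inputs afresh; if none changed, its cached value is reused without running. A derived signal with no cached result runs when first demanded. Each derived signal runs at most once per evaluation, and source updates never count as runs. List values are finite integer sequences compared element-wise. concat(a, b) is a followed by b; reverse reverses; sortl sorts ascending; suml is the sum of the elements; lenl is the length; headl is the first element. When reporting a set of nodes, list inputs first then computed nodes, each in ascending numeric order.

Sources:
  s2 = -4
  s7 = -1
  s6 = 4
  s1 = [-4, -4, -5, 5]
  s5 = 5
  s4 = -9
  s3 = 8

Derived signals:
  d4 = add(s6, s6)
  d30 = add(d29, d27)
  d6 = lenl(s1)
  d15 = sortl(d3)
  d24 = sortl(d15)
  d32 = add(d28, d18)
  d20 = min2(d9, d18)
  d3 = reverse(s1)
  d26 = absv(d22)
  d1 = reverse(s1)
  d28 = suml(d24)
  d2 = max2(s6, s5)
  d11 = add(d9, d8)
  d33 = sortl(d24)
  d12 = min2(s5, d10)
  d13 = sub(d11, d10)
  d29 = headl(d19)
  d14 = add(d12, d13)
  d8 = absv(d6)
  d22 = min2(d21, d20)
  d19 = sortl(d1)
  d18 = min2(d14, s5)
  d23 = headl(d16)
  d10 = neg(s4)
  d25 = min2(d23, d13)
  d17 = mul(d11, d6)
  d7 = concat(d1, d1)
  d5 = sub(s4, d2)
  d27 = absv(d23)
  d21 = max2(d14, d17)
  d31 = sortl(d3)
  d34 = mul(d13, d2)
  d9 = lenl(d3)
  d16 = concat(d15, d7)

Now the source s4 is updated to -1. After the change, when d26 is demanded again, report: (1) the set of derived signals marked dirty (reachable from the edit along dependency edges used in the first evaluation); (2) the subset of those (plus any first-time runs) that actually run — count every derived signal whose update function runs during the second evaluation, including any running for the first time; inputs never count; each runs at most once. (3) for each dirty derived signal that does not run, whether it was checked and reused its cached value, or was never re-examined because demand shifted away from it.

First demand of the output computes:
  d3 = reverse([-4, -4, -5, 5]) = [5, -5, -4, -4]
  d6 = lenl([-4, -4, -5, 5]) = 4
  d8 = absv(4) = 4
  d9 = lenl([5, -5, -4, -4]) = 4
  d10 = neg(-9) = 9
  d11 = add(4, 4) = 8
  d12 = min2(5, 9) = 5
  d13 = sub(8, 9) = -1
  d14 = add(5, -1) = 4
  d17 = mul(8, 4) = 32
  d18 = min2(4, 5) = 4
  d20 = min2(4, 4) = 4
  d21 = max2(4, 32) = 32
  d22 = min2(32, 4) = 4
  d26 = absv(4) = 4

After the edit, cleaning proceeds:
  d10: a read changed (s4 -9->-1) — executes, giving 1.
  d12: a read changed (d10 9->1) — executes, giving 1.
  d13: a read changed (d10 9->1) — executes, giving 7.
  d14: a read changed (d12 5->1; d13 -1->7) — executes, giving 8.
  d18: a read changed (d14 4->8) — executes, giving 5.
  d20: a read changed (d18 4->5) — executes, giving 4 — identical to its old value.
  d21: a read changed (d14 4->8) — executes, giving 32 — identical to its old value.
  d22: dirty, but its reads are unchanged (d21 unchanged, d20 unchanged); cached 4 stands.
  d26: dirty, but its reads are unchanged (d22 unchanged); cached 4 stands.

Note where the cutoff bites: d22 is checked, finds nothing changed, and keeps its cache.

The edit dirties: d10, d12, d13, d14, d18, d20, d21, d22, d26.
7 derived signals run: d10, d12, d13, d14, d18, d20, d21.
Cache hits after checking: d22, d26.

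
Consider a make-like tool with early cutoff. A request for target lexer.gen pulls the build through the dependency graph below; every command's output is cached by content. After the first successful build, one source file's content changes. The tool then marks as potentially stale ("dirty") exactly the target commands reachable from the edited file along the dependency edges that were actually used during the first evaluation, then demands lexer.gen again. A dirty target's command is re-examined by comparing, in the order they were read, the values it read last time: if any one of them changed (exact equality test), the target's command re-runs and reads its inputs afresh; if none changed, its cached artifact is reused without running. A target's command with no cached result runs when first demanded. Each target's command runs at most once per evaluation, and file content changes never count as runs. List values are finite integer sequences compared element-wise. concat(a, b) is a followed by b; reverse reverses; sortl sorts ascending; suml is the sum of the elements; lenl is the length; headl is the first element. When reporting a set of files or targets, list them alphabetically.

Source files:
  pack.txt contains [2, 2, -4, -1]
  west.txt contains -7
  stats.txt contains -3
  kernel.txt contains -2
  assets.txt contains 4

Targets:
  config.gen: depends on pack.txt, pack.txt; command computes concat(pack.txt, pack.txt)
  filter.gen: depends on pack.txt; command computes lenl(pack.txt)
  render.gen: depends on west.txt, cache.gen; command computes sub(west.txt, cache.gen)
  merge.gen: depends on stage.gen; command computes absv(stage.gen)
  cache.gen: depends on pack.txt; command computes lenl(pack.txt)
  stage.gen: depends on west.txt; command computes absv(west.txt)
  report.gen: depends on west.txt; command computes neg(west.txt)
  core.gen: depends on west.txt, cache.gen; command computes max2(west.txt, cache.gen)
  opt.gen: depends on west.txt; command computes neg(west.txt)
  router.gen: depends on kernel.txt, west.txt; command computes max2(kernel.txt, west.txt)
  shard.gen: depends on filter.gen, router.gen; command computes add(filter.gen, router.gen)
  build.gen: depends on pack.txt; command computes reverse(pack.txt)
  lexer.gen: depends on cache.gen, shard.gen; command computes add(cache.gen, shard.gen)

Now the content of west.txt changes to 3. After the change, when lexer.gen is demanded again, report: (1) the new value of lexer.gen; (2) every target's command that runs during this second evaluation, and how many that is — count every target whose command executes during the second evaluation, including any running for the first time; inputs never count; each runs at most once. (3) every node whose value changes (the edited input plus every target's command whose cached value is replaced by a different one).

Demanding lexer.gen again yields 11.
3 target commands run: lexer.gen, router.gen, shard.gen.
The nodes whose values change: lexer.gen, router.gen, shard.gen, west.txt.

First demand of the output computes:
  cache.gen = lenl([2, 2, -4, -1]) = 4
  filter.gen = lenl([2, 2, -4, -1]) = 4
  router.gen = max2(-2, -7) = -2
  shard.gen = add(4, -2) = 2
  lexer.gen = add(4, 2) = 6

After the edit, cleaning proceeds:
  router.gen: a read changed (west.txt -7->3) — executes, giving 3.
  shard.gen: a read changed (router.gen -2->3) — executes, giving 7.
  lexer.gen: a read changed (shard.gen 2->7) — executes, giving 11.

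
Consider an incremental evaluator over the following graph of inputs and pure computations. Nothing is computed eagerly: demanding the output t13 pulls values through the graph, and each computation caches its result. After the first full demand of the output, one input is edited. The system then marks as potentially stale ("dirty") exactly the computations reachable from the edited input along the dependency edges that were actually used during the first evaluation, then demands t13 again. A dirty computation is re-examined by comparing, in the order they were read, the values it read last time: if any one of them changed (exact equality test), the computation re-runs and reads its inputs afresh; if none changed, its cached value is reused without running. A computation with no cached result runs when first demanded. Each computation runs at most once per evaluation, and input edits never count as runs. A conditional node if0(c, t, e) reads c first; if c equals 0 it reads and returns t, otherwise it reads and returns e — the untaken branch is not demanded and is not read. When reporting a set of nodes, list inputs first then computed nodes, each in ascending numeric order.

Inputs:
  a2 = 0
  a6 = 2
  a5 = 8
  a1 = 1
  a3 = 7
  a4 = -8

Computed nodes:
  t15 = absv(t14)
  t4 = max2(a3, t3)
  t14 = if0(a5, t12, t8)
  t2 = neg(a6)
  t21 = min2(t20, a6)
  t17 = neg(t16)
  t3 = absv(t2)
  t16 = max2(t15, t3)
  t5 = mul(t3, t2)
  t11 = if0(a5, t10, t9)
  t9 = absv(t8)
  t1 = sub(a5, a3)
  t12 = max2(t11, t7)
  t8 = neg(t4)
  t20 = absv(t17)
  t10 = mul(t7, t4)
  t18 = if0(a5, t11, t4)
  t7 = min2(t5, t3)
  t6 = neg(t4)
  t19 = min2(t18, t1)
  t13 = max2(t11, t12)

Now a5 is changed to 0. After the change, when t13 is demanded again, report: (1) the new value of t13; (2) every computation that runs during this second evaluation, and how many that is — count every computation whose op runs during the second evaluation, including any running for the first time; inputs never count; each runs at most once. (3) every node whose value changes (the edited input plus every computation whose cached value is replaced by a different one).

t13 now evaluates to -4.
Run set: t10, t11, t12, t13 (4 run).
Changed values: a5, t11, t12, t13.
The important point: the flipped condition pulls in fresh nodes; t10 runs for the first time.

Initial pass — values computed on the first demand:
  t2 = neg(2) = -2
  t3 = absv(-2) = 2
  t4 = max2(7, 2) = 7
  t5 = mul(2, -2) = -4
  t7 = min2(-4, 2) = -4
  t8 = neg(7) = -7
  t9 = absv(-7) = 7
  t11 = if0(a5=8 -> else branch t9) = 7
  t12 = max2(7, -4) = 7
  t13 = max2(7, 7) = 7

Second demand — change propagation:
  t10: newly demanded (no cache) — executes and yields -28.
  t11: re-runs because a5 8->0; new result -28.
  t12: re-runs because t11 7->-28; new result -4.
  t13: re-runs because t11 7->-28; t12 7->-4; new result -4.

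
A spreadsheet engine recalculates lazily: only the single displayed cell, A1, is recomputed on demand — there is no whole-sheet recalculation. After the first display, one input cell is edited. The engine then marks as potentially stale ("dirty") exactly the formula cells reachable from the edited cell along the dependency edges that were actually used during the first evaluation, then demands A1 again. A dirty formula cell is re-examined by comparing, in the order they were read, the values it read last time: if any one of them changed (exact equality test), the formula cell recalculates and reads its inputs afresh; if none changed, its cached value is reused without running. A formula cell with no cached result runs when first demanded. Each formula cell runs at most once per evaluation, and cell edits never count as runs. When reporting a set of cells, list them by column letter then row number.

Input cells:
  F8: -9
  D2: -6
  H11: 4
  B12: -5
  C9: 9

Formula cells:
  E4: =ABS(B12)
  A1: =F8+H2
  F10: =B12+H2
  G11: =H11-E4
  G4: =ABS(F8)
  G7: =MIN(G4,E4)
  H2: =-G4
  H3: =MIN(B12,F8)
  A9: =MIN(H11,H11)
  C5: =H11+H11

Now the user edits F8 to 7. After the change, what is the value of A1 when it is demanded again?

New value of A1: 0.

First evaluation (everything demanded from the output):
  G4 = ABS(-9) = 9
  H2 = -(9) = -9
  A1 = -9 + -9 = -18

Propagation after the edit:
  G4: runs — F8 -9->7; result 7.
  H2: runs — G4 9->7; result -7.
  A1: runs — F8 -9->7; H2 -9->-7; result 0.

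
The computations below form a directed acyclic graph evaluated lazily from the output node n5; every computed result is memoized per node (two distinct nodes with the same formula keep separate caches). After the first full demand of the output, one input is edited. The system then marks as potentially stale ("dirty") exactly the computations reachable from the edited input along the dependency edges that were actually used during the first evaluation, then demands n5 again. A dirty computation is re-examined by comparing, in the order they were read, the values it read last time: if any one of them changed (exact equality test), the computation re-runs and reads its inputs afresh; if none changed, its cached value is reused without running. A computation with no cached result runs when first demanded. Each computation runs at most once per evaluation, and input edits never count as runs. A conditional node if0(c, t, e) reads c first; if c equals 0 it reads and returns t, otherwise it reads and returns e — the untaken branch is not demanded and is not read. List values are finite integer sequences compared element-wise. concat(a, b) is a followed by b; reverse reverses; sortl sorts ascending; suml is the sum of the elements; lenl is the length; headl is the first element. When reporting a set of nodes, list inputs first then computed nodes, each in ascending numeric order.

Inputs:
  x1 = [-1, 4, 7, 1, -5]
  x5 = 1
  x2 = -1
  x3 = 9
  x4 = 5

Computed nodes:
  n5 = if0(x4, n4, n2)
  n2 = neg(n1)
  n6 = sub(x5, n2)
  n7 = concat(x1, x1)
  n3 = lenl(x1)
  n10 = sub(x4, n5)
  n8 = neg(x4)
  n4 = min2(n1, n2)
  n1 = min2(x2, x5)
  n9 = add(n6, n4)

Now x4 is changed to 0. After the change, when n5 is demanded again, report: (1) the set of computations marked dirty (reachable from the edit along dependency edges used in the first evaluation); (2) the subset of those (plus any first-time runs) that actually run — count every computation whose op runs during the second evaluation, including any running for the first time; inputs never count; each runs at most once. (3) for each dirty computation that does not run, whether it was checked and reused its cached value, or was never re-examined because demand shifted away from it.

The edit dirties: n5.
2 computations run: n4, n5.
No dirty computation escaped a run.
Note the branch switch — n4 had no cache and runs now for the first time.

First demand of the output computes:
  n1 = min2(-1, 1) = -1
  n2 = neg(-1) = 1
  n5 = if0(x4=5 -> else branch n2) = 1

After the edit, cleaning proceeds:
  n4: had never run; runs now, result -1.
  n5: a read changed (x4 5->0) — executes, giving -1.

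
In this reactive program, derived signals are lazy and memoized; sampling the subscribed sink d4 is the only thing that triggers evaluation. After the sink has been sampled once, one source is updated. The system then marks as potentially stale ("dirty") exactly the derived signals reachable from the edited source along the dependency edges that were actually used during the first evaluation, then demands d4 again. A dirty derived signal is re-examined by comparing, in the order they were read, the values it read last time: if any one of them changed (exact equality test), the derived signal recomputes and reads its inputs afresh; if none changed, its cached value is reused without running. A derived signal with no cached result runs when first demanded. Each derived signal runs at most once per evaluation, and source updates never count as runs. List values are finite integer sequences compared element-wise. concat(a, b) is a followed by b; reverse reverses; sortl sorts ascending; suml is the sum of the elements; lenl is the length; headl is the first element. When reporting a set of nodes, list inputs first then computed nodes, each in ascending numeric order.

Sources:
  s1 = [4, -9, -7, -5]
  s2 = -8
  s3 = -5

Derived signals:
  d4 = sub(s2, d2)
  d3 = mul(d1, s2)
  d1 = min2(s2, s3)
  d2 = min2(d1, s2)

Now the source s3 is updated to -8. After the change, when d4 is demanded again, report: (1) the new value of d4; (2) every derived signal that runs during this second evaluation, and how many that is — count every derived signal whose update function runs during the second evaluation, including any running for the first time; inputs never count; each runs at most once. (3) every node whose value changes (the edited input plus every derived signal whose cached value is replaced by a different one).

First demand of the output computes:
  d1 = min2(-8, -5) = -8
  d2 = min2(-8, -8) = -8
  d4 = sub(-8, -8) = 0

After the edit, cleaning proceeds:
  d1: a read changed (s3 -5->-8) — executes, giving -8 — identical to its old value.
  d2: dirty, but its reads are unchanged (d1 unchanged, s2 unchanged); cached -8 stands.
  d4: dirty, but its reads are unchanged (s2 unchanged, d2 unchanged); cached 0 stands.

Note the absorption at d1: it re-runs yet its value is the same, leaving the output's value untouched.

Demanding d4 again yields 0.
1 derived signals run: d1.
The nodes whose values change: s3.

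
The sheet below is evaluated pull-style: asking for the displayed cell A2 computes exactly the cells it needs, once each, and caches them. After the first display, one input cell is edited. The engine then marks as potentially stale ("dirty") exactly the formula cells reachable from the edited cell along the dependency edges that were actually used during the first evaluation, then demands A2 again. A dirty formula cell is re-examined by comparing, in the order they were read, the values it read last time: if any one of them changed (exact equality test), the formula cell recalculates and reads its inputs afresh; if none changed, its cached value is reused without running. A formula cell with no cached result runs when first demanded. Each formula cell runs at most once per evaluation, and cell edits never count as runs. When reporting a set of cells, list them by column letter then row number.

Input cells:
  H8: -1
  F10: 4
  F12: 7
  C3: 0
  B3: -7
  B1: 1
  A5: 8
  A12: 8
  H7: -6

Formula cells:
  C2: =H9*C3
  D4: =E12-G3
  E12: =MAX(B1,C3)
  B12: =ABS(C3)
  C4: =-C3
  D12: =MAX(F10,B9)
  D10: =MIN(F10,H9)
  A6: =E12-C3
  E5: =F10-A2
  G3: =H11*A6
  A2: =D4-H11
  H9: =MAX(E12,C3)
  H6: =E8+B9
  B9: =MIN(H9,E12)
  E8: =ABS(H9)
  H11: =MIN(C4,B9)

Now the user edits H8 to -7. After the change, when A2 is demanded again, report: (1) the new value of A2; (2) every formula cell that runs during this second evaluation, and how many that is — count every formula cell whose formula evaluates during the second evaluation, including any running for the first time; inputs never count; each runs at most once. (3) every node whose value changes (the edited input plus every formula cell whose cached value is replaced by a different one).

First demand of the output computes:
  C4 = -(0) = 0
  E12 = MAX(1, 0) = 1
  A6 = 1 - 0 = 1
  H9 = MAX(1, 0) = 1
  B9 = MIN(1, 1) = 1
  H11 = MIN(0, 1) = 0
  G3 = 0 * 1 = 0
  D4 = 1 - 0 = 1
  A2 = 1 - 0 = 1

After the edit, cleaning proceeds:
  no node depends on H8 at all; the second demand re-runs nothing.

Note the shortcut — nothing in the graph depends on H8 at all, so no recomputation happens.

Demanding A2 again yields 1.
0 formula cells run: none.
The nodes whose values change: H8.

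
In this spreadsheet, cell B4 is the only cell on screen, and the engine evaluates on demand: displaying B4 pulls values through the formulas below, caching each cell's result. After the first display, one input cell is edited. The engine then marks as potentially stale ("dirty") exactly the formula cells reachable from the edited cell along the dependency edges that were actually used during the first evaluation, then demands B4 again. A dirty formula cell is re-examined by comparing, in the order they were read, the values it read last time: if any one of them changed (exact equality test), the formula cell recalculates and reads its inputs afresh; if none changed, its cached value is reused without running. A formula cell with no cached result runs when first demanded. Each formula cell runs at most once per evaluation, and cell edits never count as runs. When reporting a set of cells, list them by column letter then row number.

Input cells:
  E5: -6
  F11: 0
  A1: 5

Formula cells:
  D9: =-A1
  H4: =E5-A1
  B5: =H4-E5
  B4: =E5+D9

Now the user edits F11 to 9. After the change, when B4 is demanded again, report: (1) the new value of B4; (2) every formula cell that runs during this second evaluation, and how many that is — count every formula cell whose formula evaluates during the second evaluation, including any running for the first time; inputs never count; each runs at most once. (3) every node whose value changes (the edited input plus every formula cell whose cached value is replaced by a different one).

B4 now evaluates to -11.
Run set: none (0 run).
Changed values: F11.
The important point: nothing the output needs ever reads F11, so the edit is invisible to it.

Initial pass — values computed on the first demand:
  D9 = -(5) = -5
  B4 = -6 + -5 = -11

Second demand — change propagation:
  no demanded computation ever read F11, so the edit dirties nothing and nothing runs.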